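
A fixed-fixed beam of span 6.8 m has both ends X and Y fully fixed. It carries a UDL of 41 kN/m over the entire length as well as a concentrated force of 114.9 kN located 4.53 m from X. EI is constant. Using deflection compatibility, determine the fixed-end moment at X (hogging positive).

M_X = 216 kN·m

Release both end moments; the primary structure is a simply-supported span XY with redundants M_X and M_Y.
End rotations of the released simple span under the applied load (×1/EI):
  at X: UDL 41: wL³/(24EI) = 537.2/EI
  at Y: UDL 41: wL³/(24EI) = 537.2/EI
  at X: point load 114.9 at a = 4.53: Pab(L + b)/(6LEI) = 262.7/EI
  at Y: point load 114.9 at a = 4.53: Pab(L + a)/(6LEI) = 328.1/EI
  θ_X0 = 799.8/EI,  θ_Y0 = 865.3/EI
Flexibility coefficients: a unit moment at one end gives L/(3EI) there and L/(6EI) at the far end, so f₁₁ = f₂₂ = 2.267/EI and f₁₂ = f₂₁ = 1.133/EI.
Compatibility — zero rotation at each built-in end:
  2.267 M_X + 1.133 M_Y = 799.8
  1.133 M_X + 2.267 M_Y = 865.3
Solving the pair gives M_X = 216 kN·m and M_Y = 273.7 kN·m (hogging).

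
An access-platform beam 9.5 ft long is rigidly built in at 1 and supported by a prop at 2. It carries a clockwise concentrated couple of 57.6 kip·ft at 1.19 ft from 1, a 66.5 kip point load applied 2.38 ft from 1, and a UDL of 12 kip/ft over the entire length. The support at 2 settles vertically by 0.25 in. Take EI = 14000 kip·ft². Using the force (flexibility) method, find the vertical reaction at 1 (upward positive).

Release the roller at 2. Primary structure: cantilever fixed at 1.
Downward deflection at the released point 2 due to the loads:
  clockwise couple 57.6 at a = 1.19: M₀a(2L − a)/(2EI) = 610.4/EI
  point load 66.5 at a = 2.38: Pa²(3L − a)/(6EI) = 1640/EI
  UDL 12: wL⁴/(8EI) = 12218/EI
  δ_0 = 14468/EI
Flexibility coefficient — unit upward force at 2: δ_{22} = L³/(3EI) = 285.8/EI.
With EI = 14000 kip·ft²: δ_0 = 1.0334 ft and δ_{22} = 0.020414 ft/kip.
Compatibility — the beam at 2 must follow the support down by 0.02083 ft: δ_0 − R_2·δ_{22} = 0.02083, so R_2 = (1.0334 − 0.02083)/0.020414 = 49.6 kip.
Vertical equilibrium: R_1 = ΣP − R_2 = 180.5 − 49.6 = 130.9 kip.

R_1 = 130.9 kip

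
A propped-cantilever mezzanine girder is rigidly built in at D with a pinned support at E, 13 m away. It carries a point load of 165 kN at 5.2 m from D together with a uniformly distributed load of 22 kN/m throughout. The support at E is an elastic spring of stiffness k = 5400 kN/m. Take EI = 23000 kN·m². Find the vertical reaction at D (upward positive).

Release the roller at E. Primary structure: cantilever fixed at D.
Downward deflection at the released point E due to the loads:
  point load 165 at a = 5.2: Pa²(3L − a)/(6EI) = 25134/EI
  UDL 22: wL⁴/(8EI) = 78543/EI
  δ_0 = 103676/EI
Tip deflection under a unit load at E: L³/(3EI) = 732.3/EI.
With EI = 23000 kN·m²: δ_0 = 4.5077 m and δ_{EE} = 0.031841 m/kN.
Compatibility — the spring shortens by R_E/k under the reaction it provides: δ_0 − R_E·δ_{EE} = R_E/k. With 1/k = 0.000185 m/kN, R_E = δ_0 / (δ_{EE} + 1/k) = 4.5077 / (0.031841 + 0.000185) = 140.8 kN.
Vertical equilibrium: R_D = ΣP − R_E = 451 − 140.8 = 310.2 kN.

R_D = 310.2 kN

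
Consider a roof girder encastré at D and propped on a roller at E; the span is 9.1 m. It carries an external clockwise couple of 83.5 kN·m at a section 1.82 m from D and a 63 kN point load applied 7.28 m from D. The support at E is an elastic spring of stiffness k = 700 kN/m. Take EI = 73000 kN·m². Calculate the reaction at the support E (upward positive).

Release the roller at E. Primary structure: cantilever fixed at D.
Downward deflection at the released point E due to the loads:
  clockwise couple 83.5 at a = 1.82: M₀a(2L − a)/(2EI) = 1245/EI
  point load 63 at a = 7.28: Pa²(3L − a)/(6EI) = 11141/EI
  δ_0 = 12385/EI
Flexibility coefficient — unit upward force at E: δ_{EE} = L³/(3EI) = 251.2/EI.
With EI = 73000 kN·m²: δ_0 = 0.16966 m and δ_{EE} = 0.003441 m/kN.
Compatibility — the spring shortens by R_E/k under the reaction it provides: δ_0 − R_E·δ_{EE} = R_E/k. With 1/k = 0.001429 m/kN, R_E = δ_0 / (δ_{EE} + 1/k) = 0.16966 / (0.003441 + 0.001429) = 34.84 kN.

R_E = 34.84 kN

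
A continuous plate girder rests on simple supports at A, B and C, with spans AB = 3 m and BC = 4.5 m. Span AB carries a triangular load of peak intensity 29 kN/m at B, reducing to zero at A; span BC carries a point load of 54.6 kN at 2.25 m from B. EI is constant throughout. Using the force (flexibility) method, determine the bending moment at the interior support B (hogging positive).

M_B = 34.6 kN·m

Insert a hinge at B; M_B is the redundant, and each span becomes simply supported.
Discontinuity in slope at B on the released structure — sum the simple-span end rotations:
  span AB: triangular load, peak 29: w₀L³/(45EI) = 17.4/EI
  span BC: point load 54.6 at a = 2.25: Pab(L + b)/(6LEI) = 69.1/EI
  relative rotation θ_0 = (17.4 + 69.1)/EI = 86.5/EI
A unit hogging moment at B produces rotation L₁/(3EI) + L₂/(3EI) = 2.5/EI.
Compatibility: M_B·(L₁+L₂)/(3EI) = θ_0, giving M_B = 34.6 kN·m (hogging).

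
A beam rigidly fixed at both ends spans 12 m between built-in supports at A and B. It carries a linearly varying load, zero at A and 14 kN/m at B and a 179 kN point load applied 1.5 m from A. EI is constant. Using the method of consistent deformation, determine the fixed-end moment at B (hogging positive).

Take the two fixed-end moments M_A, M_B as redundants; the released structure is the simple span AB.
Simple-span end rotations at A and B under the given loads:
  at A: triangular load, peak 14: 7w₀L³/(360EI) = 470.4/EI
  at B: triangular load, peak 14: w₀L³/(45EI) = 537.6/EI
  at A: point load 179 at a = 1.5: Pab(L + b)/(6LEI) = 881/EI
  at B: point load 179 at a = 1.5: Pab(L + a)/(6LEI) = 528.6/EI
  θ_A0 = 1351/EI,  θ_B0 = 1066/EI
Flexibility coefficients: a unit moment at one end gives L/(3EI) there and L/(6EI) at the far end, so f₁₁ = f₂₂ = 4/EI and f₁₂ = f₂₁ = 2/EI.
Compatibility — zero rotation at each built-in end:
  4 M_A + 2 M_B = 1351
  2 M_A + 4 M_B = 1066
Solving the pair gives M_A = 272.8 kN·m and M_B = 130.2 kN·m (hogging).

M_B = 130.2 kN·m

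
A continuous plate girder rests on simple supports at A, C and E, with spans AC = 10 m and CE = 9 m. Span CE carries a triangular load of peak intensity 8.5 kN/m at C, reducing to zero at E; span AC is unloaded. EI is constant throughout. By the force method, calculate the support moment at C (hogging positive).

M_C = 21.74 kN·m

Take M_C as the redundant. Released structure: two simple spans AC and CE with a hinge at C.
End slopes at the hinge C, treating each span as simply supported:
  span CE: triangular load, peak 8.5: w₀L³/(45EI) = 137.7/EI
  relative rotation θ_0 = (0 + 137.7)/EI = 137.7/EI
A unit hogging moment at C produces rotation L₁/(3EI) + L₂/(3EI) = 6.333/EI.
Slope continuity at C: θ_0 = M_C·6.333/EI, so M_C = 137.7/6.333 = 21.74 kN·m (hogging).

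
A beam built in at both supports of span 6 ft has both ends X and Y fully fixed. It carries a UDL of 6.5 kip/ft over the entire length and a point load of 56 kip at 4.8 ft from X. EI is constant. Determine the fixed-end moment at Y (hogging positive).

Take the two fixed-end moments M_X, M_Y as redundants; the released structure is the simple span XY.
Simple-span end rotations at X and Y under the given loads:
  at X: UDL 6.5: wL³/(24EI) = 58.5/EI
  at Y: UDL 6.5: wL³/(24EI) = 58.5/EI
  at X: point load 56 at a = 4.8: Pab(L + b)/(6LEI) = 64.51/EI
  at Y: point load 56 at a = 4.8: Pab(L + a)/(6LEI) = 96.77/EI
  θ_X0 = 123/EI,  θ_Y0 = 155.3/EI
Flexibility coefficients: a unit moment at one end gives L/(3EI) there and L/(6EI) at the far end, so f₁₁ = f₂₂ = 2/EI and f₁₂ = f₂₁ = 1/EI.
Compatibility — zero rotation at each built-in end:
  2 M_X + 1 M_Y = 123
  1 M_X + 2 M_Y = 155.3
Solving the pair gives M_X = 30.25 kip·ft and M_Y = 62.51 kip·ft (hogging).

M_Y = 62.51 kip·ft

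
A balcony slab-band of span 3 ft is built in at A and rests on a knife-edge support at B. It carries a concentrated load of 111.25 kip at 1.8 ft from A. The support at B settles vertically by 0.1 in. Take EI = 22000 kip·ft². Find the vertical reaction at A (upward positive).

R_A = 83.56 kip

Remove the prop at B; the released (primary) structure is a cantilever built in at A.
Primary-structure tip deflection at B by superposition:
  point load 111.25 at a = 1.8: Pa²(3L − a)/(6EI) = 432.5/EI
Tip deflection under a unit load at B: L³/(3EI) = 9/EI.
With EI = 22000 kip·ft²: δ_0 = 0.019661 ft and δ_{BB} = 0.000409 ft/kip.
Compatibility — the beam at B must follow the support down by 0.008333 ft: δ_0 − R_B·δ_{BB} = 0.008333, so R_B = (0.019661 − 0.008333)/0.000409 = 27.69 kip.
Vertical equilibrium: R_A = ΣP − R_B = 111.2 − 27.69 = 83.56 kip.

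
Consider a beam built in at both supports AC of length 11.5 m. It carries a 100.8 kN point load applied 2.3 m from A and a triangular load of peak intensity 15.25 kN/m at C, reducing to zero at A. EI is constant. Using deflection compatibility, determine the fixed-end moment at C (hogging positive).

Release both end moments; the primary structure is a simply-supported span AC with redundants M_A and M_C.
End rotations of the released simple span under the applied load (×1/EI):
  at A: point load 100.8 at a = 2.3: Pab(L + b)/(6LEI) = 639.9/EI
  at C: point load 100.8 at a = 2.3: Pab(L + a)/(6LEI) = 426.6/EI
  at A: triangular load, peak 15.25: 7w₀L³/(360EI) = 451/EI
  at C: triangular load, peak 15.25: w₀L³/(45EI) = 515.4/EI
  θ_A0 = 1091/EI,  θ_C0 = 942/EI
Flexibility coefficients: a unit moment at one end gives L/(3EI) there and L/(6EI) at the far end, so f₁₁ = f₂₂ = 3.833/EI and f₁₂ = f₂₁ = 1.917/EI.
Compatibility — zero rotation at each built-in end:
  3.833 M_A + 1.917 M_C = 1091
  1.917 M_A + 3.833 M_C = 942
Solving the pair gives M_A = 215.6 kN·m and M_C = 137.9 kN·m (hogging).

M_C = 137.9 kN·m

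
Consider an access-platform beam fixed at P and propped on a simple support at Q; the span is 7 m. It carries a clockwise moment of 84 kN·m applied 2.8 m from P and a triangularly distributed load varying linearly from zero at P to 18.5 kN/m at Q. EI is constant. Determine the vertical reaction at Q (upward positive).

Release the roller at Q. Primary structure: cantilever fixed at P.
Deflection at Q on the released cantilever, summing each load's contribution:
  clockwise couple 84 at a = 2.8: M₀a(2L − a)/(2EI) = 1317/EI
  triangular load, peak 18.5 at the free end: 11w₀L⁴/(120EI) = 4072/EI
  δ_0 = 5389/EI
Tip deflection under a unit load at Q: L³/(3EI) = 114.3/EI.
The prop prevents deflection at Q: R_Q = δ_0/δ_{QQ} = 5389/114.3 = 47.13 kN.

R_Q = 47.13 kN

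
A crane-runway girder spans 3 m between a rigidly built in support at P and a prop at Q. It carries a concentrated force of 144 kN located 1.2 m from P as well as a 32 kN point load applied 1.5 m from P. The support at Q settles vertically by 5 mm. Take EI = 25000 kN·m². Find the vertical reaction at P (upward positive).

R_P = 149.9 kN

Choose R_Q as the redundant. The primary structure is the cantilever fixed at P.
Primary-structure tip deflection at Q by superposition:
  point load 144 at a = 1.2: Pa²(3L − a)/(6EI) = 269.6/EI
  point load 32 at a = 1.5: Pa²(3L − a)/(6EI) = 90/EI
  δ_0 = 359.6/EI
Tip deflection under a unit load at Q: L³/(3EI) = 9/EI.
With EI = 25000 kN·m²: δ_0 = 0.014383 m and δ_{QQ} = 0.00036 m/kN.
Compatibility — the beam at Q must follow the support down by 0.005 m: δ_0 − R_Q·δ_{QQ} = 0.005, so R_Q = (0.014383 − 0.005)/0.00036 = 26.06 kN.
Vertical equilibrium: R_P = ΣP − R_Q = 176 − 26.06 = 149.9 kN.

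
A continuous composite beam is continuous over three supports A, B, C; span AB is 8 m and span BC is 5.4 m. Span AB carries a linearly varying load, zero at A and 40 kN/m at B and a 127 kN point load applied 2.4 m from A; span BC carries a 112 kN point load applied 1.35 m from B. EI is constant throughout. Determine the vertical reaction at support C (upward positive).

R_C = -13.61 kN

Take M_B as the redundant. Released structure: two simple spans AB and BC with a hinge at B.
Rotations at B on the released spans (each span's end-slope, ×1/EI):
  span AB: triangular load, peak 40: w₀L³/(45EI) = 455.1/EI
  span AB: point load 127 at a = 2.4: Pab(L + a)/(6LEI) = 369.8/EI
  span BC: point load 112 at a = 1.35: Pab(L + b)/(6LEI) = 178.6/EI
  relative rotation θ_0 = (824.9 + 178.6)/EI = 1004/EI
A unit hogging moment at B produces rotation L₁/(3EI) + L₂/(3EI) = 4.467/EI.
Slope continuity at B: θ_0 = M_B·4.467/EI, so M_B = 1004/4.467 = 224.7 kN·m (hogging).
Span BC, ΣM about C: R_B^{BC}·5.4 = 453.6 + 224.7, so R_B^{BC} = 125.6 kN and R_C = 112 − 125.6 = -13.61 kN.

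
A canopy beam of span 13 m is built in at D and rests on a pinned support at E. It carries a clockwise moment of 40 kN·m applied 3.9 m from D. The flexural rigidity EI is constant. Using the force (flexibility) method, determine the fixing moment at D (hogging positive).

Remove the prop at E; the released (primary) structure is a cantilever built in at D.
Downward deflection at the released point E due to the loads:
  clockwise couple 40 at a = 3.9: M₀a(2L − a)/(2EI) = 1724/EI
Flexibility coefficient — unit upward force at E: δ_{EE} = L³/(3EI) = 732.3/EI.
The prop prevents deflection at E: R_E = δ_0/δ_{EE} = 1724/732.3 = 2.354 kN.
Moment equilibrium about D: M_D = Σ(load moments about D) − R_E·L = 40 − 2.354×13 = 9.4 kN·m.

M_D = 9.4 kN·m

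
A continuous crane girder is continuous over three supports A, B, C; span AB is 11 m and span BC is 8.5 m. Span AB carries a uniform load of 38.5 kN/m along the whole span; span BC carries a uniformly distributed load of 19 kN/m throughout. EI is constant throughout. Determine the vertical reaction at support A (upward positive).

R_A = 175.1 kN

Release continuity at B by inserting a hinge; the redundant is the internal moment M_B. The primary structure is two simply-supported spans AB and BC.
Discontinuity in slope at B on the released structure — sum the simple-span end rotations:
  span AB: UDL 38.5: wL³/(24EI) = 2135/EI
  span BC: UDL 19: wL³/(24EI) = 486.2/EI
  relative rotation θ_0 = (2135 + 486.2)/EI = 2621/EI
A unit hogging moment at B produces rotation L₁/(3EI) + L₂/(3EI) = 6.5/EI.
Compatibility: M_B·(L₁+L₂)/(3EI) = θ_0, giving M_B = 403.3 kN·m (hogging).
Span AB, ΣM about A with M_B applied at B: R_B^{AB}·11 = 2329 + 403.3, so R_B^{AB} = 248.4 kN and R_A = 423.5 − 248.4 = 175.1 kN.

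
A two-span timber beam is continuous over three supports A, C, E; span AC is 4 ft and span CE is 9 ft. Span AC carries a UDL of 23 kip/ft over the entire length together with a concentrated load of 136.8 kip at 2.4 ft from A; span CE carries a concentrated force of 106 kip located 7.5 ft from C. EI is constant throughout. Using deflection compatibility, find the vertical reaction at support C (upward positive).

R_C = 181.9 kip

Insert a hinge at C; M_C is the redundant, and each span becomes simply supported.
Discontinuity in slope at C on the released structure — sum the simple-span end rotations:
  span AC: UDL 23: wL³/(24EI) = 61.33/EI
  span AC: point load 136.8 at a = 2.4: Pab(L + a)/(6LEI) = 140.1/EI
  span CE: point load 106 at a = 7.5: Pab(L + b)/(6LEI) = 231.9/EI
  relative rotation θ_0 = (201.4 + 231.9)/EI = 433.3/EI
A unit hogging moment at C produces rotation L₁/(3EI) + L₂/(3EI) = 4.333/EI.
Compatibility: M_C·(L₁+L₂)/(3EI) = θ_0, giving M_C = 99.99 kip·ft (hogging).
Span AC, ΣM about A with M_C applied at C: R_C^{AC}·4 = 512.3 + 99.99, so R_C^{AC} = 153.1 kip and R_A = 228.8 − 153.1 = 75.72 kip.
Span CE, ΣM about E: R_C^{CE}·9 = 159 + 99.99, so R_C^{CE} = 28.78 kip and R_E = 106 − 28.78 = 77.22 kip.
R_C = 153.1 + 28.78 = 181.9 kip.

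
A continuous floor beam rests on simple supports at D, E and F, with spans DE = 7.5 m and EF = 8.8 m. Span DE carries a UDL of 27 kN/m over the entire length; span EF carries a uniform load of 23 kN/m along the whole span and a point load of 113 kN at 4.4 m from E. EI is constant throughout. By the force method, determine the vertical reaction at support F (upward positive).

Take M_E as the redundant. Released structure: two simple spans DE and EF with a hinge at E.
Discontinuity in slope at E on the released structure — sum the simple-span end rotations:
  span DE: UDL 27: wL³/(24EI) = 474.6/EI
  span EF: UDL 23: wL³/(24EI) = 653.1/EI
  span EF: point load 113 at a = 4.4: Pab(L + b)/(6LEI) = 546.9/EI
  relative rotation θ_0 = (474.6 + 1200)/EI = 1675/EI
A unit hogging moment at E produces rotation L₁/(3EI) + L₂/(3EI) = 5.433/EI.
Slope continuity at E: θ_0 = M_E·5.433/EI, so M_E = 1675/5.433 = 308.2 kN·m (hogging).
Span EF, ΣM about F: R_E^{EF}·8.8 = 1388 + 308.2, so R_E^{EF} = 192.7 kN and R_F = 315.4 − 192.7 = 122.7 kN.

R_F = 122.7 kN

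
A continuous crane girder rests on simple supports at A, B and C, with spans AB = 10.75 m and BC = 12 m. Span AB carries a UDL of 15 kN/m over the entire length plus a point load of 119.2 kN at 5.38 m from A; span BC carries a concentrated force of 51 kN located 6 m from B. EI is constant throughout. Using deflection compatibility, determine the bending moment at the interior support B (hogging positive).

M_B = 276.5 kN·m

Release continuity at B by inserting a hinge; the redundant is the internal moment M_B. The primary structure is two simply-supported spans AB and BC.
Rotations at B on the released spans (each span's end-slope, ×1/EI):
  span AB: UDL 15: wL³/(24EI) = 776.4/EI
  span AB: point load 119.2 at a = 5.38: Pab(L + a)/(6LEI) = 861.2/EI
  span BC: point load 51 at a = 6: Pab(L + b)/(6LEI) = 459/EI
  relative rotation θ_0 = (1638 + 459)/EI = 2097/EI
A unit hogging moment at B produces rotation L₁/(3EI) + L₂/(3EI) = 7.583/EI.
Slope continuity at B: θ_0 = M_B·7.583/EI, so M_B = 2097/7.583 = 276.5 kN·m (hogging).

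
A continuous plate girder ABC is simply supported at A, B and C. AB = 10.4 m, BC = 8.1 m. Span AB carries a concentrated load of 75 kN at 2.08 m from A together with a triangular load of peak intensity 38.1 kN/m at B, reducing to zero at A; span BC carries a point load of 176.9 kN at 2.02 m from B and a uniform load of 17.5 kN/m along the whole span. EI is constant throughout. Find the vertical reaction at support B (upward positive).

R_B = 430.3 kN

Insert a hinge at B; M_B is the redundant, and each span becomes simply supported.
Rotations at B on the released spans (each span's end-slope, ×1/EI):
  span AB: point load 75 at a = 2.08: Pab(L + a)/(6LEI) = 259.6/EI
  span AB: triangular load, peak 38.1: w₀L³/(45EI) = 952.4/EI
  span BC: point load 176.9 at a = 2.02: Pab(L + b)/(6LEI) = 633.9/EI
  span BC: UDL 17.5: wL³/(24EI) = 387.5/EI
  relative rotation θ_0 = (1212 + 1021)/EI = 2233/EI
A unit hogging moment at B produces rotation L₁/(3EI) + L₂/(3EI) = 6.167/EI.
Compatibility: M_B·(L₁+L₂)/(3EI) = θ_0, giving M_B = 362.2 kN·m (hogging).
Span AB, ΣM about A with M_B applied at B: R_B^{AB}·10.4 = 1530 + 362.2, so R_B^{AB} = 181.9 kN and R_A = 273.1 − 181.9 = 91.22 kN.
Span BC, ΣM about C: R_B^{BC}·8.1 = 1650 + 362.2, so R_B^{BC} = 248.4 kN and R_C = 318.6 − 248.4 = 70.28 kN.
R_B = 181.9 + 248.4 = 430.3 kN.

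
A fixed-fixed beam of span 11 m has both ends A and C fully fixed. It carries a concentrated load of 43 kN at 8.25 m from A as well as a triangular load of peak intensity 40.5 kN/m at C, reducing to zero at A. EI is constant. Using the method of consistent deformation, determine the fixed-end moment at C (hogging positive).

Take the two fixed-end moments M_A, M_C as redundants; the released structure is the simple span AC.
End rotations of the released simple span under the applied load (×1/EI):
  at A: point load 43 at a = 8.25: Pab(L + b)/(6LEI) = 203.2/EI
  at C: point load 43 at a = 8.25: Pab(L + a)/(6LEI) = 284.5/EI
  at A: triangular load, peak 40.5: 7w₀L³/(360EI) = 1048/EI
  at C: triangular load, peak 40.5: w₀L³/(45EI) = 1198/EI
  θ_A0 = 1251/EI,  θ_C0 = 1482/EI
Flexibility coefficients: a unit moment at one end gives L/(3EI) there and L/(6EI) at the far end, so f₁₁ = f₂₂ = 3.667/EI and f₁₂ = f₂₁ = 1.833/EI.
Compatibility — zero rotation at each built-in end:
  3.667 M_A + 1.833 M_C = 1251
  1.833 M_A + 3.667 M_C = 1482
Solving the pair gives M_A = 185.5 kN·m and M_C = 311.5 kN·m (hogging).

M_C = 311.5 kN·m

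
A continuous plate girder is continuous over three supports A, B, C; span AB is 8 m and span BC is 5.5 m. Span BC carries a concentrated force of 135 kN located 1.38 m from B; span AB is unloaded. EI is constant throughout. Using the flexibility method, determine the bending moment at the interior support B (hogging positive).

M_B = 49.72 kN·m

Release continuity at B by inserting a hinge; the redundant is the internal moment M_B. The primary structure is two simply-supported spans AB and BC.
Rotations at B on the released spans (each span's end-slope, ×1/EI):
  span BC: point load 135 at a = 1.38: Pab(L + b)/(6LEI) = 223.8/EI
  relative rotation θ_0 = (0 + 223.8)/EI = 223.8/EI
A unit hogging moment at B produces rotation L₁/(3EI) + L₂/(3EI) = 4.5/EI.
Slope continuity at B: θ_0 = M_B·4.5/EI, so M_B = 223.8/4.5 = 49.72 kN·m (hogging).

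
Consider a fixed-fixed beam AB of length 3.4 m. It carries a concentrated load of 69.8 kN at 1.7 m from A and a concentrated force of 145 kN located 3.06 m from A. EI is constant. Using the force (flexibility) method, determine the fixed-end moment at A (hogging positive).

M_A = 34.1 kN·m

Take the two fixed-end moments M_A, M_B as redundants; the released structure is the simple span AB.
End rotations of the released simple span under the applied load (×1/EI):
  at A: point load 69.8 at a = 1.7: Pab(L + b)/(6LEI) = 50.43/EI
  at B: point load 69.8 at a = 1.7: Pab(L + a)/(6LEI) = 50.43/EI
  at A: point load 145 at a = 3.06: Pab(L + b)/(6LEI) = 27.66/EI
  at B: point load 145 at a = 3.06: Pab(L + a)/(6LEI) = 47.77/EI
  θ_A0 = 78.09/EI,  θ_B0 = 98.2/EI
Flexibility coefficients: a unit moment at one end gives L/(3EI) there and L/(6EI) at the far end, so f₁₁ = f₂₂ = 1.133/EI and f₁₂ = f₂₁ = 0.5667/EI.
Compatibility — zero rotation at each built-in end:
  1.133 M_A + 0.5667 M_B = 78.09
  0.5667 M_A + 1.133 M_B = 98.2
Solving the pair gives M_A = 34.1 kN·m and M_B = 69.6 kN·m (hogging).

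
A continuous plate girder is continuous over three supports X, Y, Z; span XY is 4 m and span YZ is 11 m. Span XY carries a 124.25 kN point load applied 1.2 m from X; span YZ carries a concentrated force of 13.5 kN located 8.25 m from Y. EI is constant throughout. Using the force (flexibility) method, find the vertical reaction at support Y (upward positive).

Insert a hinge at Y; M_Y is the redundant, and each span becomes simply supported.
Rotations at Y on the released spans (each span's end-slope, ×1/EI):
  span XY: point load 124.25 at a = 1.2: Pab(L + a)/(6LEI) = 90.45/EI
  span YZ: point load 13.5 at a = 8.25: Pab(L + b)/(6LEI) = 63.81/EI
  relative rotation θ_0 = (90.45 + 63.81)/EI = 154.3/EI
A unit hogging moment at Y produces rotation L₁/(3EI) + L₂/(3EI) = 5/EI.
Slope continuity at Y: θ_0 = M_Y·5/EI, so M_Y = 154.3/5 = 30.85 kN·m (hogging).
Span XY, ΣM about X with M_Y applied at Y: R_Y^{XY}·4 = 149.1 + 30.85, so R_Y^{XY} = 44.99 kN and R_X = 124.2 − 44.99 = 79.26 kN.
Span YZ, ΣM about Z: R_Y^{YZ}·11 = 37.12 + 30.85, so R_Y^{YZ} = 6.18 kN and R_Z = 13.5 − 6.18 = 7.32 kN.
R_Y = 44.99 + 6.18 = 51.17 kN.

R_Y = 51.17 kN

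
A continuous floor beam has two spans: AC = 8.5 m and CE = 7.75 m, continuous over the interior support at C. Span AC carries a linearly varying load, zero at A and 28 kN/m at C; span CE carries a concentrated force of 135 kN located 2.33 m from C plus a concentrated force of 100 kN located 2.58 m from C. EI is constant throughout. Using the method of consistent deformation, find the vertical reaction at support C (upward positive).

R_C = 296.7 kN

Take M_C as the redundant. Released structure: two simple spans AC and CE with a hinge at C.
Rotations at C on the released spans (each span's end-slope, ×1/EI):
  span AC: triangular load, peak 28: w₀L³/(45EI) = 382.1/EI
  span CE: point load 135 at a = 2.33: Pab(L + b)/(6LEI) = 482.9/EI
  span CE: point load 100 at a = 2.58: Pab(L + b)/(6LEI) = 370.6/EI
  relative rotation θ_0 = (382.1 + 853.5)/EI = 1236/EI
A unit hogging moment at C produces rotation L₁/(3EI) + L₂/(3EI) = 5.417/EI.
Compatibility: M_C·(L₁+L₂)/(3EI) = θ_0, giving M_C = 228.1 kN·m (hogging).
Span AC, ΣM about A with M_C applied at C: R_C^{AC}·8.5 = 674.3 + 228.1, so R_C^{AC} = 106.2 kN and R_A = 119 − 106.2 = 12.83 kN.
Span CE, ΣM about E: R_C^{CE}·7.75 = 1249 + 228.1, so R_C^{CE} = 190.6 kN and R_E = 235 − 190.6 = 44.44 kN.
R_C = 106.2 + 190.6 = 296.7 kN.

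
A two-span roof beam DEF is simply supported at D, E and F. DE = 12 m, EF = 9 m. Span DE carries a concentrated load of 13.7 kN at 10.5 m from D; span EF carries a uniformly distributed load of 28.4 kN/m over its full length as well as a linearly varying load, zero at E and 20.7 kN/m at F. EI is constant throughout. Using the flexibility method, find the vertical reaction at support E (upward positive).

R_E = 204.8 kN

Release continuity at E by inserting a hinge; the redundant is the internal moment M_E. The primary structure is two simply-supported spans DE and EF.
End slopes at the hinge E, treating each span as simply supported:
  span DE: point load 13.7 at a = 10.5: Pab(L + a)/(6LEI) = 67.43/EI
  span EF: UDL 28.4: wL³/(24EI) = 862.6/EI
  span EF: triangular load, peak 20.7: 7w₀L³/(360EI) = 293.4/EI
  relative rotation θ_0 = (67.43 + 1156)/EI = 1224/EI
A unit hogging moment at E produces rotation L₁/(3EI) + L₂/(3EI) = 7/EI.
Slope continuity at E: θ_0 = M_E·7/EI, so M_E = 1224/7 = 174.8 kN·m (hogging).
Span DE, ΣM about D with M_E applied at E: R_E^{DE}·12 = 143.8 + 174.8, so R_E^{DE} = 26.55 kN and R_D = 13.7 − 26.55 = -12.85 kN.
Span EF, ΣM about F: R_E^{EF}·9 = 1430 + 174.8, so R_E^{EF} = 178.3 kN and R_F = 348.8 − 178.3 = 170.5 kN.
R_E = 26.55 + 178.3 = 204.8 kN.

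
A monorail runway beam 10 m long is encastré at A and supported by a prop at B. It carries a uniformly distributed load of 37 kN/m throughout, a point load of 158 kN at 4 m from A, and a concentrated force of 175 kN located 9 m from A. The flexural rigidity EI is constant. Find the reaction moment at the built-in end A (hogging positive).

Take the reaction at B as the redundant and release it; the primary structure is a cantilever fixed at A.
Deflection at B on the released cantilever, summing each load's contribution:
  UDL 37: wL⁴/(8EI) = 46250/EI
  point load 158 at a = 4: Pa²(3L − a)/(6EI) = 10955/EI
  point load 175 at a = 9: Pa²(3L − a)/(6EI) = 49612/EI
  δ_0 = 106817/EI
Flexibility coefficient — unit upward force at B: δ_{BB} = L³/(3EI) = 333.3/EI.
Compatibility at B: δ_0 − R_B·δ_{BB} = 0, so R_B = 106817/333.3 = 320.5 kN.
Moment equilibrium about A: M_A = Σ(load moments about A) − R_B·L = 4057 − 320.5×10 = 852.5 kN·m.

M_A = 852.5 kN·m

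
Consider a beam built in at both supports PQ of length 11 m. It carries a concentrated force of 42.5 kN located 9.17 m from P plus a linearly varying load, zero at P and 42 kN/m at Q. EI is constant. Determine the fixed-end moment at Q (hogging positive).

Take the two fixed-end moments M_P, M_Q as redundants; the released structure is the simple span PQ.
End rotations of the released simple span under the applied load (×1/EI):
  at P: point load 42.5 at a = 9.17: Pab(L + b)/(6LEI) = 138.6/EI
  at Q: point load 42.5 at a = 9.17: Pab(L + a)/(6LEI) = 218/EI
  at P: triangular load, peak 42: 7w₀L³/(360EI) = 1087/EI
  at Q: triangular load, peak 42: w₀L³/(45EI) = 1242/EI
  θ_P0 = 1226/EI,  θ_Q0 = 1460/EI
Flexibility coefficients: a unit moment at one end gives L/(3EI) there and L/(6EI) at the far end, so f₁₁ = f₂₂ = 3.667/EI and f₁₂ = f₂₁ = 1.833/EI.
Compatibility — zero rotation at each built-in end:
  3.667 M_P + 1.833 M_Q = 1226
  1.833 M_P + 3.667 M_Q = 1460
Solving the pair gives M_P = 180.2 kN·m and M_Q = 308.1 kN·m (hogging).

M_Q = 308.1 kN·m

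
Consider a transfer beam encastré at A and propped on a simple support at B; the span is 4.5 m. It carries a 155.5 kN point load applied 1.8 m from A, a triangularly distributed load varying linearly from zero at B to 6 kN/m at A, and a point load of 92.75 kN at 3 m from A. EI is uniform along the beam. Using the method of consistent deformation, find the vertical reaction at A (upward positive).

Choose R_B as the redundant. The primary structure is the cantilever fixed at A.
Downward deflection at the released point B due to the loads:
  point load 155.5 at a = 1.8: Pa²(3L − a)/(6EI) = 982.4/EI
  triangular load, peak 6 at the fixed end: w₀L⁴/(30EI) = 82.01/EI
  point load 92.75 at a = 3: Pa²(3L − a)/(6EI) = 1461/EI
  δ_0 = 2525/EI
Flexibility coefficient — unit upward force at B: δ_{BB} = L³/(3EI) = 30.38/EI.
The prop prevents deflection at B: R_B = δ_0/δ_{BB} = 2525/30.38 = 83.14 kN.
Vertical equilibrium: R_A = ΣP − R_B = 261.8 − 83.14 = 178.6 kN.

R_A = 178.6 kN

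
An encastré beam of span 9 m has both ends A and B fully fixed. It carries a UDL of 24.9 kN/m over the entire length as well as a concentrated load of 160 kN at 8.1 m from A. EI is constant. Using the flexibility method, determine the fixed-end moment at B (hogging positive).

M_B = 284.7 kN·m

Release both end moments; the primary structure is a simply-supported span AB with redundants M_A and M_B.
Simple-span end rotations at A and B under the given loads:
  at A: UDL 24.9: wL³/(24EI) = 756.3/EI
  at B: UDL 24.9: wL³/(24EI) = 756.3/EI
  at A: point load 160 at a = 8.1: Pab(L + b)/(6LEI) = 213.8/EI
  at B: point load 160 at a = 8.1: Pab(L + a)/(6LEI) = 369.4/EI
  θ_A0 = 970.2/EI,  θ_B0 = 1126/EI
Flexibility coefficients: a unit moment at one end gives L/(3EI) there and L/(6EI) at the far end, so f₁₁ = f₂₂ = 3/EI and f₁₂ = f₂₁ = 1.5/EI.
Compatibility — zero rotation at each built-in end:
  3 M_A + 1.5 M_B = 970.2
  1.5 M_A + 3 M_B = 1126
Solving the pair gives M_A = 181 kN·m and M_B = 284.7 kN·m (hogging).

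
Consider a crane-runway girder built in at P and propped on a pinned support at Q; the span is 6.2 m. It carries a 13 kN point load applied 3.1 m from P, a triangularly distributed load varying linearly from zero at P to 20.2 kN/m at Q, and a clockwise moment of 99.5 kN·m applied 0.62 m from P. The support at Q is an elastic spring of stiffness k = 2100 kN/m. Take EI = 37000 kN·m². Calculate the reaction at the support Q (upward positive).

R_Q = 35.26 kN

Release the roller at Q. Primary structure: cantilever fixed at P.
Deflection at Q on the released cantilever, summing each load's contribution:
  point load 13 at a = 3.1: Pa²(3L − a)/(6EI) = 322.7/EI
  triangular load, peak 20.2 at the free end: 11w₀L⁴/(120EI) = 2736/EI
  clockwise couple 99.5 at a = 0.62: M₀a(2L − a)/(2EI) = 363.4/EI
  δ_0 = 3422/EI
Tip deflection under a unit load at Q: L³/(3EI) = 79.44/EI.
With EI = 37000 kN·m²: δ_0 = 0.092491 m and δ_{QQ} = 0.002147 m/kN.
Compatibility — the spring shortens by R_Q/k under the reaction it provides: δ_0 − R_Q·δ_{QQ} = R_Q/k. With 1/k = 0.000476 m/kN, R_Q = δ_0 / (δ_{QQ} + 1/k) = 0.092491 / (0.002147 + 0.000476) = 35.26 kN.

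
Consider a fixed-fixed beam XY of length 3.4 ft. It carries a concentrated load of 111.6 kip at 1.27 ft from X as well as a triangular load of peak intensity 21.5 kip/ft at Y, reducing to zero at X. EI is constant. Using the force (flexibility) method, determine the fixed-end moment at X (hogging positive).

Take the two fixed-end moments M_X, M_Y as redundants; the released structure is the simple span XY.
End rotations of the released simple span under the applied load (×1/EI):
  at X: point load 111.6 at a = 1.27: Pab(L + b)/(6LEI) = 81.84/EI
  at Y: point load 111.6 at a = 1.27: Pab(L + a)/(6LEI) = 69.11/EI
  at X: triangular load, peak 21.5: 7w₀L³/(360EI) = 16.43/EI
  at Y: triangular load, peak 21.5: w₀L³/(45EI) = 18.78/EI
  θ_X0 = 98.27/EI,  θ_Y0 = 87.89/EI
Flexibility coefficients: a unit moment at one end gives L/(3EI) there and L/(6EI) at the far end, so f₁₁ = f₂₂ = 1.133/EI and f₁₂ = f₂₁ = 0.5667/EI.
Compatibility — zero rotation at each built-in end:
  1.133 M_X + 0.5667 M_Y = 98.27
  0.5667 M_X + 1.133 M_Y = 87.89
Solving the pair gives M_X = 63.91 kip·ft and M_Y = 45.59 kip·ft (hogging).

M_X = 63.91 kip·ft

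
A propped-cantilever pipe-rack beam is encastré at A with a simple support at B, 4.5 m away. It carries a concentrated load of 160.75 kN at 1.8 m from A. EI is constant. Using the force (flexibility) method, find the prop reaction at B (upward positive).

Remove the prop at B; the released (primary) structure is a cantilever built in at A.
Deflection at B on the released cantilever, summing each load's contribution:
  point load 160.75 at a = 1.8: Pa²(3L − a)/(6EI) = 1016/EI
Tip deflection under a unit load at B: L³/(3EI) = 30.38/EI.
The prop prevents deflection at B: R_B = δ_0/δ_{BB} = 1016/30.38 = 33.44 kN.

R_B = 33.44 kN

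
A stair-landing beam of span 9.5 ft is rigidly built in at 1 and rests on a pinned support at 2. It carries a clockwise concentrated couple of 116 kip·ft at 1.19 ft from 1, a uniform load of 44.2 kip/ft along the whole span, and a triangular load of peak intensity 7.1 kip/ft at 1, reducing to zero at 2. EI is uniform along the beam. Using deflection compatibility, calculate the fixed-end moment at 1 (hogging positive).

M_1 = 616.5 kip·ft

Choose R_2 as the redundant. The primary structure is the cantilever fixed at 1.
Deflection at 2 on the released cantilever, summing each load's contribution:
  clockwise couple 116 at a = 1.19: M₀a(2L − a)/(2EI) = 1229/EI
  UDL 44.2: wL⁴/(8EI) = 45001/EI
  triangular load, peak 7.1 at the fixed end: w₀L⁴/(30EI) = 1928/EI
  δ_0 = 48158/EI
Tip deflection under a unit load at 2: L³/(3EI) = 285.8/EI.
The prop prevents deflection at 2: R_2 = δ_0/δ_{22} = 48158/285.8 = 168.5 kip.
Moment equilibrium about 1: M_1 = Σ(load moments about 1) − R_2·L = 2217 − 168.5×9.5 = 616.5 kip·ft.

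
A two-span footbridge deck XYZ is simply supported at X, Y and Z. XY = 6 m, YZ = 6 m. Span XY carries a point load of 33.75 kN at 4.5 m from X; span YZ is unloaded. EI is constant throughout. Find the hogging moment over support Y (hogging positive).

Insert a hinge at Y; M_Y is the redundant, and each span becomes simply supported.
Rotations at Y on the released spans (each span's end-slope, ×1/EI):
  span XY: point load 33.75 at a = 4.5: Pab(L + a)/(6LEI) = 66.45/EI
  relative rotation θ_0 = (66.45 + 0)/EI = 66.45/EI
A unit hogging moment at Y produces rotation L₁/(3EI) + L₂/(3EI) = 4/EI.
Slope continuity at Y: θ_0 = M_Y·4/EI, so M_Y = 66.45/4 = 16.61 kN·m (hogging).

M_Y = 16.61 kN·m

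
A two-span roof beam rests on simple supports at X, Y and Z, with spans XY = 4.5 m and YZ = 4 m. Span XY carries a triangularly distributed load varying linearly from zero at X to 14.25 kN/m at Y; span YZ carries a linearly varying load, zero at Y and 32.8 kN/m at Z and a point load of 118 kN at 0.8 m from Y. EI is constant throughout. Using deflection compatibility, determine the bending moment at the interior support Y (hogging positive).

Release continuity at Y by inserting a hinge; the redundant is the internal moment M_Y. The primary structure is two simply-supported spans XY and YZ.
Rotations at Y on the released spans (each span's end-slope, ×1/EI):
  span XY: triangular load, peak 14.25: w₀L³/(45EI) = 28.86/EI
  span YZ: triangular load, peak 32.8: 7w₀L³/(360EI) = 40.82/EI
  span YZ: point load 118 at a = 0.8: Pab(L + b)/(6LEI) = 90.62/EI
  relative rotation θ_0 = (28.86 + 131.4)/EI = 160.3/EI
A unit hogging moment at Y produces rotation L₁/(3EI) + L₂/(3EI) = 2.833/EI.
Slope continuity at Y: θ_0 = M_Y·2.833/EI, so M_Y = 160.3/2.833 = 56.58 kN·m (hogging).

M_Y = 56.58 kN·m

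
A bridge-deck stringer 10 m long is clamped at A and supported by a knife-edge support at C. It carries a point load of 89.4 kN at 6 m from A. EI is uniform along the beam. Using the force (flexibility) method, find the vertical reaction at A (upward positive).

R_A = 50.78 kN

Remove the prop at C; the released (primary) structure is a cantilever built in at A.
Primary-structure tip deflection at C by superposition:
  point load 89.4 at a = 6: Pa²(3L − a)/(6EI) = 12874/EI
Flexibility coefficient — unit upward force at C: δ_{CC} = L³/(3EI) = 333.3/EI.
The prop prevents deflection at C: R_C = δ_0/δ_{CC} = 12874/333.3 = 38.62 kN.
Vertical equilibrium: R_A = ΣP − R_C = 89.4 − 38.62 = 50.78 kN.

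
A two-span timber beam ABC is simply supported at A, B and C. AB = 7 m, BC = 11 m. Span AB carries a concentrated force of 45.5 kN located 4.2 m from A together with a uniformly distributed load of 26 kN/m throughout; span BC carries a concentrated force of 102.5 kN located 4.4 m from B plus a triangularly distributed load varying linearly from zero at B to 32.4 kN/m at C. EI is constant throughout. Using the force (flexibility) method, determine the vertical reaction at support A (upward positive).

Insert a hinge at B; M_B is the redundant, and each span becomes simply supported.
End slopes at the hinge B, treating each span as simply supported:
  span AB: point load 45.5 at a = 4.2: Pab(L + a)/(6LEI) = 142.7/EI
  span AB: UDL 26: wL³/(24EI) = 371.6/EI
  span BC: point load 102.5 at a = 4.4: Pab(L + b)/(6LEI) = 793.8/EI
  span BC: triangular load, peak 32.4: 7w₀L³/(360EI) = 838.5/EI
  relative rotation θ_0 = (514.3 + 1632)/EI = 2147/EI
A unit hogging moment at B produces rotation L₁/(3EI) + L₂/(3EI) = 6/EI.
Slope continuity at B: θ_0 = M_B·6/EI, so M_B = 2147/6 = 357.8 kN·m (hogging).
Span AB, ΣM about A with M_B applied at B: R_B^{AB}·7 = 828.1 + 357.8, so R_B^{AB} = 169.4 kN and R_A = 227.5 − 169.4 = 58.09 kN.

R_A = 58.09 kN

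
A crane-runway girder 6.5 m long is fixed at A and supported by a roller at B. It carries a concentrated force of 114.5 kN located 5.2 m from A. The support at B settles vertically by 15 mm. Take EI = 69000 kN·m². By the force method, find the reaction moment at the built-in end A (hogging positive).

M_A = 144.9 kN·m

Release the roller at B. Primary structure: cantilever fixed at A.
Downward deflection at the released point B due to the loads:
  point load 114.5 at a = 5.2: Pa²(3L − a)/(6EI) = 7379/EI
Tip deflection under a unit load at B: L³/(3EI) = 91.54/EI.
With EI = 69000 kN·m²: δ_0 = 0.10694 m and δ_{BB} = 0.001327 m/kN.
Compatibility — the beam at B must follow the support down by 0.015 m: δ_0 − R_B·δ_{BB} = 0.015, so R_B = (0.10694 − 0.015)/0.001327 = 69.3 kN.
Moment equilibrium about A: M_A = Σ(load moments about A) − R_B·L = 595.4 − 69.3×6.5 = 144.9 kN·m.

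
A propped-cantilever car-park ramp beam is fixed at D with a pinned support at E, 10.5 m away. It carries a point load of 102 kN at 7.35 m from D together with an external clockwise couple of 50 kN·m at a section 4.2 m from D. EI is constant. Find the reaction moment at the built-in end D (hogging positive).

M_D = 148.2 kN·m

Remove the prop at E; the released (primary) structure is a cantilever built in at D.
Deflection at E on the released cantilever, summing each load's contribution:
  point load 102 at a = 7.35: Pa²(3L − a)/(6EI) = 22179/EI
  clockwise couple 50 at a = 4.2: M₀a(2L − a)/(2EI) = 1764/EI
  δ_0 = 23943/EI
Tip deflection under a unit load at E: L³/(3EI) = 385.9/EI.
The prop prevents deflection at E: R_E = δ_0/δ_{EE} = 23943/385.9 = 62.05 kN.
Moment equilibrium about D: M_D = Σ(load moments about D) − R_E·L = 799.7 − 62.05×10.5 = 148.2 kN·m.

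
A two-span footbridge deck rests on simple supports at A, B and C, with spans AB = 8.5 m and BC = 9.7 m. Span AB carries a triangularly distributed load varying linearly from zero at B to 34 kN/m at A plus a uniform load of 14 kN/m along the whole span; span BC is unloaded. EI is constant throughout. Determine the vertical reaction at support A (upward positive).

R_A = 141 kN

Release continuity at B by inserting a hinge; the redundant is the internal moment M_B. The primary structure is two simply-supported spans AB and BC.
End slopes at the hinge B, treating each span as simply supported:
  span AB: triangular load, peak 34: 7w₀L³/(360EI) = 406/EI
  span AB: UDL 14: wL³/(24EI) = 358.2/EI
  relative rotation θ_0 = (764.2 + 0)/EI = 764.2/EI
A unit hogging moment at B produces rotation L₁/(3EI) + L₂/(3EI) = 6.067/EI.
Slope continuity at B: θ_0 = M_B·6.067/EI, so M_B = 764.2/6.067 = 126 kN·m (hogging).
Span AB, ΣM about A with M_B applied at B: R_B^{AB}·8.5 = 915.2 + 126, so R_B^{AB} = 122.5 kN and R_A = 263.5 − 122.5 = 141 kN.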